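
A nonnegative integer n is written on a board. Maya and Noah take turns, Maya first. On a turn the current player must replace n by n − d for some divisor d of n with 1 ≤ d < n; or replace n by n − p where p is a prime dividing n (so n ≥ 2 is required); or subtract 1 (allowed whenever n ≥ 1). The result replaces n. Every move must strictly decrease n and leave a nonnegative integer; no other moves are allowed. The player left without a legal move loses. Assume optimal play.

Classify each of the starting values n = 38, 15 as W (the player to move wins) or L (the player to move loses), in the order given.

38: L, 15: W

Use the standard recursion: the mover loses at a terminal position; elsewhere, the mover wins exactly when some move hands the opponent an L position.
n=0: no move → L
n=1: can move to 0, which is L ⇒ W
n=2: can move to 0, which is L ⇒ W
n=3: can move to 0, which is L ⇒ W
n=4: moves to 2(W), 3(W); every one is W ⇒ L
n=5: can move to 0, which is L ⇒ W
n=6: can move to 4, which is L ⇒ W
n=7: can move to 0, which is L ⇒ W
n=8: can move to 4, which is L ⇒ W
n=9: moves to 6(W), 8(W); every one is W ⇒ L
n=10: can move to 9, which is L ⇒ W
n=11: can move to 0, which is L ⇒ W
n=12: can move to 9, which is L ⇒ W
n=13: can move to 0, which is L ⇒ W
n=14: moves to 7(W), 12(W), 13(W); every one is W ⇒ L
n=15: can move to 14, which is L ⇒ W
n=16: can move to 14, which is L ⇒ W
n=17: can move to 0, which is L ⇒ W
n=18: can move to 9, which is L ⇒ W
n=19: can move to 0, which is L ⇒ W
n=20: moves to 10(W), 15(W), 16(W), 18(W), 19(W); every one is W ⇒ L
n=21: can move to 14, which is L ⇒ W
n=22: can move to 20, which is L ⇒ W
n=23: can move to 0, which is L ⇒ W
n=24: can move to 20, which is L ⇒ W
n=25: can move to 20, which is L ⇒ W
n=26: moves to 13(W), 24(W), 25(W); every one is W ⇒ L
n=27: can move to 26, which is L ⇒ W
n=28: can move to 14, which is L ⇒ W
n=29: can move to 0, which is L ⇒ W
n=30: can move to 20, which is L ⇒ W
n=31: can move to 0, which is L ⇒ W
n=32: moves to 16(W), 24(W), 28(W), 30(W), 31(W); every one is W ⇒ L
n=33: can move to 32, which is L ⇒ W
n=34: can move to 32, which is L ⇒ W
n=35: moves to 28(W), 30(W), 34(W); every one is W ⇒ L
n=36: can move to 32, which is L ⇒ W
n=37: can move to 0, which is L ⇒ W
n=38: moves to 19(W), 36(W), 37(W); every one is W ⇒ L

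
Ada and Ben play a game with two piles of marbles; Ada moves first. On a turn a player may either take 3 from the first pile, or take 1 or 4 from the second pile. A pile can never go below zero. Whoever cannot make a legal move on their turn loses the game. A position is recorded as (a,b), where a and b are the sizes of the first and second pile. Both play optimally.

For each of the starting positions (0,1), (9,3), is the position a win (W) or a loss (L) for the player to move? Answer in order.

(0,1): W, (9,3): L

Positions with no move are L. A position that does have a move is losing for the player to move precisely when every available move leads to a winning position for the opponent. Fill in the labels:
No move ever increases a pile, so every position that can arise here has a ≤ 9 and b ≤ 3; it is enough to label the cells with 0 ≤ a ≤ 9 and 0 ≤ b ≤ 3.
Every move lowers a or b (never raises either), so fill the grid row by row in increasing a, and left to right within a row: each cell's successors are then already labelled.
      b=0  b=1  b=2  b=3
a=0:    L    W    L    W
a=1:    L    W    L    W
a=2:    L    W    L    W
a=3:    W    L    W    L
a=4:    W    L    W    L
a=5:    W    L    W    L
a=6:    L    W    L    W
a=7:    L    W    L    W
a=8:    L    W    L    W
a=9:    W    L    W    L
Cells with no legal move (terminal, hence L): (0,0), (1,0), (2,0).
The remaining L cells, each justified by listing all of its moves:
(0,2): the only move is to (0,1)(W), a W ⇒ L
(1,2): the only move is to (1,1)(W), a W ⇒ L
(2,2): the only move is to (2,1)(W), a W ⇒ L
(3,1): moves to (0,1)(W), (3,0)(W); every one is W ⇒ L
(3,3): moves to (0,3)(W), (3,2)(W); every one is W ⇒ L
(4,1): moves to (1,1)(W), (4,0)(W); every one is W ⇒ L
(4,3): moves to (1,3)(W), (4,2)(W); every one is W ⇒ L
(5,1): moves to (2,1)(W), (5,0)(W); every one is W ⇒ L
(5,3): moves to (2,3)(W), (5,2)(W); every one is W ⇒ L
(6,0): the only move is to (3,0)(W), a W ⇒ L
(6,2): moves to (3,2)(W), (6,1)(W); every one is W ⇒ L
(7,0): the only move is to (4,0)(W), a W ⇒ L
(7,2): moves to (4,2)(W), (7,1)(W); every one is W ⇒ L
(8,0): the only move is to (5,0)(W), a W ⇒ L
(8,2): moves to (5,2)(W), (8,1)(W); every one is W ⇒ L
(9,1): moves to (6,1)(W), (9,0)(W); every one is W ⇒ L
(9,3): moves to (6,3)(W), (9,2)(W); every one is W ⇒ L
Every other cell has at least one move into one of the L cells above, so it is W.
(0,1): the move to (0,0) reaches an L cell, so W
(9,3): one of the L cells justified above, so L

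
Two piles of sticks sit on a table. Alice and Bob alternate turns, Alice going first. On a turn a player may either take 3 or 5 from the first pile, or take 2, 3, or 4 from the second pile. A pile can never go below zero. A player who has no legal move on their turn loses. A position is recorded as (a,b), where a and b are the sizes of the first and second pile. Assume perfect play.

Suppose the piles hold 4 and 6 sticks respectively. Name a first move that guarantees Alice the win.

Use the standard recursion: the mover loses at a terminal position; elsewhere, the mover wins exactly when some move hands the opponent an L position.
No move ever increases a pile, so every position that can arise here has a ≤ 4 and b ≤ 6; it is enough to label the cells with 0 ≤ a ≤ 4 and 0 ≤ b ≤ 6.
Every move lowers a or b (never raises either), so fill the grid row by row in increasing a, and left to right within a row: each cell's successors are then already labelled.
      b=0  b=1  b=2  b=3  b=4  b=5  b=6
a=0:    L    L    W    W    W    W    L
a=1:    L    L    W    W    W    W    L
a=2:    L    L    W    W    W    W    L
a=3:    W    W    L    L    W    W    W
a=4:    W    W    L    L    W    W    W
Cells with no legal move (terminal, hence L): (0,0), (0,1), (1,0), (1,1), (2,0), (2,1).
The remaining L cells, each justified by listing all of its moves:
(0,6): L (options (0,4)(W), (0,3)(W), (0,2)(W) are all W)
(1,6): L (options (1,4)(W), (1,3)(W), (1,2)(W) are all W)
(2,6): L (options (2,4)(W), (2,3)(W), (2,2)(W) are all W)
(3,2): L (options (0,2)(W), (3,0)(W) are all W)
(3,3): L (options (0,3)(W), (3,1)(W), (3,0)(W) are all W)
(4,2): L (options (1,2)(W), (4,0)(W) are all W)
(4,3): L (options (1,3)(W), (4,1)(W), (4,0)(W) are all W)
Every other cell has at least one move into one of the L cells above, so it is W.
From (4,6), the L positions reachable in one move are: (1,6), (4,3), (4,2). Any move reaching one of these is winning.

Move to (1,6).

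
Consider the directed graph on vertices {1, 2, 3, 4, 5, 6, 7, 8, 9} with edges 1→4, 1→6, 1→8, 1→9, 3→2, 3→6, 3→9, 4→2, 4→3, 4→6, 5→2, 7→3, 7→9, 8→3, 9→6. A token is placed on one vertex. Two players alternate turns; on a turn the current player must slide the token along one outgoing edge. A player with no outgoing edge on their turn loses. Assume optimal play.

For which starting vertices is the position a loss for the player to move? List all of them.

Build the W/L table. Terminal = L. A non-terminal position is W if it has a move to some L; otherwise it is L.
Every edge goes from a vertex to one that appears earlier in the order 6, 2, 9, 3, 5, 7, 8, 4, 1, so processing vertices in that order labels each vertex after all of its successors.
6: no outgoing edge → L
2: no outgoing edge → L
9: reaches L-position 6 → W
3: reaches L-position 2 → W
5: reaches L-position 2 → W
7: only reaches 3(W), 9(W), all W → L
8: only reaches 3(W), which is W → L
4: reaches L-position 2 → W
1: reaches L-position 8 → W
The losing starting vertices are exactly the entries labelled L in this table (4 of them).

2, 6, 7, 8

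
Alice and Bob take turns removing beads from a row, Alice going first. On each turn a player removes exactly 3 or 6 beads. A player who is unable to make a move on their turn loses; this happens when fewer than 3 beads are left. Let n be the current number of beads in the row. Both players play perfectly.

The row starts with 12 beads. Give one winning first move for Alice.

Label each position W (a win for the player to move) or L (a loss). A position with no legal move is L; any other position is W exactly when some move reaches an L, and L when every move reaches a W.
n=0: no move → L
n=1: no move → L
n=2: no move → L
n=3: →0(L), so W
n=4: →1(L), so W
n=5: →2(L), so W
n=6: →0(L), so W
n=7: →1(L), so W
n=8: →2(L), so W
n=9: →6(W), 3(W) — all W, so L
n=10: →7(W), 4(W) — all W, so L
n=11: →8(W), 5(W) — all W, so L
n=12: →9(L), so W
From 12, the L positions reachable in one move are: 9.

Remove 3, leaving 9.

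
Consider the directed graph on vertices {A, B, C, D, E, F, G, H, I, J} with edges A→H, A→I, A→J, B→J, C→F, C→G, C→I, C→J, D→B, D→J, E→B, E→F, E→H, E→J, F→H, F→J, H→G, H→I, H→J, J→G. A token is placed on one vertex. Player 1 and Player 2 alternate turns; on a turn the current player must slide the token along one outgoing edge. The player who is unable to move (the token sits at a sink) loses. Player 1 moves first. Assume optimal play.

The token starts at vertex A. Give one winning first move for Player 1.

Label each position W (a win for the player to move) or L (a loss). A position with no legal move is L; any other position is W exactly when some move reaches an L, and L when every move reaches a W.
Every edge goes from a vertex to one that appears earlier in the order I, G, J, H, F, B, E, D, A, C, so processing vertices in that order labels each vertex after all of its successors.
I: no outgoing edge → L
G: no outgoing edge → L
J: W (go to G, an L position)
H: W (go to G, an L position)
F: L (options H(W), J(W) are all W)
B: L (sole option J(W) is W)
E: W (go to B, an L position)
D: W (go to B, an L position)
A: W (go to I, an L position)
C: W (go to F, an L position)
From A, the L positions reachable in one move are: I.

Move to I.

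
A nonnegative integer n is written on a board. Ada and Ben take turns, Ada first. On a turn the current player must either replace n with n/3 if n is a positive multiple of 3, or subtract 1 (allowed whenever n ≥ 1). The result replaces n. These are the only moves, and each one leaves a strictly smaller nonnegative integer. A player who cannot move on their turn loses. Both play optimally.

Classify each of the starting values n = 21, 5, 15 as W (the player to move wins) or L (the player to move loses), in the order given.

Compute win/loss labels from the base case upward. A position with no move is L. Any other position is W if it can reach an L in one move, else L.
n=0: no move → L
n=1: can move to 0, which is L ⇒ W
n=2: the only move is to 1(W), a W ⇒ L
n=3: can move to 2, which is L ⇒ W
n=4: the only move is to 3(W), a W ⇒ L
n=5: can move to 4, which is L ⇒ W
n=6: can move to 2, which is L ⇒ W
n=7: the only move is to 6(W), a W ⇒ L
n=8: can move to 7, which is L ⇒ W
n=9: moves to 3(W), 8(W); every one is W ⇒ L
n=10: can move to 9, which is L ⇒ W
n=11: the only move is to 10(W), a W ⇒ L
n=12: can move to 4, which is L ⇒ W
n=13: the only move is to 12(W), a W ⇒ L
n=14: can move to 13, which is L ⇒ W
n=15: moves to 5(W), 14(W); every one is W ⇒ L
n=16: can move to 15, which is L ⇒ W
n=17: the only move is to 16(W), a W ⇒ L
n=18: can move to 17, which is L ⇒ W
n=19: the only move is to 18(W), a W ⇒ L
n=20: can move to 19, which is L ⇒ W
n=21: can move to 7, which is L ⇒ W

21: W, 5: W, 15: L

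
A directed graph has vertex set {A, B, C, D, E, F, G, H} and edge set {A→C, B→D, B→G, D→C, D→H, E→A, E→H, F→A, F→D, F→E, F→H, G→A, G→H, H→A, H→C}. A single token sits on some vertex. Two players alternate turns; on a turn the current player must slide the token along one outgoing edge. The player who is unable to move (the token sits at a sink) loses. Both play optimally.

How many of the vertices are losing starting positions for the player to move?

3

Build the W/L table. Terminal = L. A non-terminal position is W if it has a move to some L; otherwise it is L.
Every edge goes from a vertex to one that appears earlier in the order C, A, H, E, D, F, G, B, so processing vertices in that order labels each vertex after all of its successors.
C: no outgoing edge → L
A: can move to C, which is L ⇒ W
H: can move to C, which is L ⇒ W
E: moves to H(W), A(W); every one is W ⇒ L
D: can move to C, which is L ⇒ W
F: can move to E, which is L ⇒ W
G: moves to H(W), A(W); every one is W ⇒ L
B: can move to G, which is L ⇒ W
The L vertices are C, E, G; that is 3 in all.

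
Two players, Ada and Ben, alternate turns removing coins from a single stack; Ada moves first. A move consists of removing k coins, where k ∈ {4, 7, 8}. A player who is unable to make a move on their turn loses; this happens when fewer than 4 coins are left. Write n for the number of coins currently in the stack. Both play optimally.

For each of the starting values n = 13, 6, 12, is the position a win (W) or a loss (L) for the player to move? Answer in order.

Positions with no move are L. A position that does have a move is losing for the player to move precisely when every available move leads to a winning position for the opponent. Fill in the labels:
n=0: no move → L
n=1: no move → L
n=2: no move → L
n=3: no move → L
n=4: can move to 0, which is L ⇒ W
n=5: can move to 1, which is L ⇒ W
n=6: can move to 2, which is L ⇒ W
n=7: can move to 3, which is L ⇒ W
n=8: can move to 1, which is L ⇒ W
n=9: can move to 2, which is L ⇒ W
n=10: can move to 3, which is L ⇒ W
n=11: can move to 3, which is L ⇒ W
n=12: moves to 8(W), 5(W), 4(W); every one is W ⇒ L
n=13: moves to 9(W), 6(W), 5(W); every one is W ⇒ L

13: L, 6: W, 12: L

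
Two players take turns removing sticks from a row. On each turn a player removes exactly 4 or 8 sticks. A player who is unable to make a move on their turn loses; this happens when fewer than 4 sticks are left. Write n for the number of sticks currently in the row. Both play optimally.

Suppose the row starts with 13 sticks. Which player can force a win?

The second player wins.

Classify positions by backward induction: terminal positions (no move available) are L. From any other position, the mover wins iff some move reaches an L.
n=0: no move → L
n=1: no move → L
n=2: no move → L
n=3: no move → L
n=4: →0(L), so W
n=5: →1(L), so W
n=6: →2(L), so W
n=7: →3(L), so W
n=8: →0(L), so W
n=9: →1(L), so W
n=10: →2(L), so W
n=11: →3(L), so W
n=12: →8(W), 4(W) — all W, so L
n=13: →9(W), 5(W) — all W, so L
Every move from 13 reaches a W position, so the mover loses.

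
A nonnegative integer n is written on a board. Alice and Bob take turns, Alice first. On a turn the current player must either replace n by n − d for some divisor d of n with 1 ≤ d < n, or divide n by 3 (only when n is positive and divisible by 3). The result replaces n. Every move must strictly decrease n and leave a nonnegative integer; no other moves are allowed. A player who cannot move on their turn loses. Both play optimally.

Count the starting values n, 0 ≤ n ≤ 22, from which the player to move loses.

10

Work bottom-up. With no move the player to move loses. Otherwise the position is W if at least one move leads to an L position for the opponent, and L if every move leads to a W.
n=0: no move → L
n=1: no move → L
n=2: W (go to 1, an L position)
n=3: W (go to 1, an L position)
n=4: L (options 2(W), 3(W) are all W)
n=5: W (go to 4, an L position)
n=6: W (go to 4, an L position)
n=7: L (sole option 6(W) is W)
n=8: W (go to 4, an L position)
n=9: L (options 3(W), 6(W), 8(W) are all W)
n=10: W (go to 9, an L position)
n=11: L (sole option 10(W) is W)
n=12: W (go to 4, an L position)
n=13: L (sole option 12(W) is W)
n=14: W (go to 7, an L position)
n=15: L (options 5(W), 10(W), 12(W), 14(W) are all W)
n=16: W (go to 15, an L position)
n=17: L (sole option 16(W) is W)
n=18: W (go to 9, an L position)
n=19: L (sole option 18(W) is W)
n=20: W (go to 15, an L position)
n=21: W (go to 7, an L position)
n=22: W (go to 11, an L position)
L entries with 0 ≤ n ≤ 22: n = 0, 1, 4, 7, 9, 11, 13, 15, 17, 19; that makes 10.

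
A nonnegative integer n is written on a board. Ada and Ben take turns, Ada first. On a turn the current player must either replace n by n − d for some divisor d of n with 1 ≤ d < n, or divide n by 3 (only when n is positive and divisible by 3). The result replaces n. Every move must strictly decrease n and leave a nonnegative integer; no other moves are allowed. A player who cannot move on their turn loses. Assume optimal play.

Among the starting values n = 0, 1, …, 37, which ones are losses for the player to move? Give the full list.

0, 1, 4, 7, 9, 11, 13, 15, 17, 19, 23, 25, 28, 31, 36

Classify positions by backward induction: terminal positions (no move available) are L. From any other position, the mover wins iff some move reaches an L.
n=0: no move → L
n=1: no move → L
n=2: W (go to 1, an L position)
n=3: W (go to 1, an L position)
n=4: L (options 2(W), 3(W) are all W)
n=5: W (go to 4, an L position)
n=6: W (go to 4, an L position)
n=7: L (sole option 6(W) is W)
n=8: W (go to 4, an L position)
n=9: L (options 3(W), 6(W), 8(W) are all W)
n=10: W (go to 9, an L position)
n=11: L (sole option 10(W) is W)
n=12: W (go to 4, an L position)
n=13: L (sole option 12(W) is W)
n=14: W (go to 7, an L position)
n=15: L (options 5(W), 10(W), 12(W), 14(W) are all W)
n=16: W (go to 15, an L position)
n=17: L (sole option 16(W) is W)
n=18: W (go to 9, an L position)
n=19: L (sole option 18(W) is W)
n=20: W (go to 15, an L position)
n=21: W (go to 7, an L position)
n=22: W (go to 11, an L position)
n=23: L (sole option 22(W) is W)
n=24: W (go to 23, an L position)
n=25: L (options 20(W), 24(W) are all W)
n=26: W (go to 13, an L position)
n=27: W (go to 9, an L position)
n=28: L (options 14(W), 21(W), 24(W), 26(W), 27(W) are all W)
n=29: W (go to 28, an L position)
n=30: W (go to 15, an L position)
n=31: L (sole option 30(W) is W)
n=32: W (go to 28, an L position)
n=33: W (go to 11, an L position)
n=34: W (go to 17, an L position)
n=35: W (go to 28, an L position)
n=36: L (options 12(W), 18(W), 24(W), 27(W), 30(W), 32(W), 33(W), 34(W), 35(W) are all W)
n=37: W (go to 36, an L position)
The losing starting values of n are exactly the entries labelled L in this table (15 of them).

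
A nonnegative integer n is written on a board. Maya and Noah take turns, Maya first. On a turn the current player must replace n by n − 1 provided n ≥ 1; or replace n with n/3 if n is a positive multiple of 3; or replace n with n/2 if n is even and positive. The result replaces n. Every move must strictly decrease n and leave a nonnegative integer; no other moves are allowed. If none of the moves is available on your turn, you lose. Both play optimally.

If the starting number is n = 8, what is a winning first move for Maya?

Build the W/L table. Terminal = L. A non-terminal position is W if it has a move to some L; otherwise it is L.
n=0: no move → L
n=1: →0(L), so W
n=2: →1(W) only, which is W, so L
n=3: →2(L), so W
n=4: →2(L), so W
n=5: →4(W) only, which is W, so L
n=6: →2(L), so W
n=7: →6(W) only, which is W, so L
n=8: →7(L), so W
From 8, the L positions reachable in one move are: 7.

Move to 7.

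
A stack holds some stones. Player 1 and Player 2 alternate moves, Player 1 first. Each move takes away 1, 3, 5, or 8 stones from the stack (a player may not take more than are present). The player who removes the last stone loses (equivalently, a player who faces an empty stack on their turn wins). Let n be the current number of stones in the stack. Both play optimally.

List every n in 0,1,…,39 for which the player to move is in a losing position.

Build the W/L table. Terminal = W. A non-terminal position is W if it has a move to some L; otherwise it is L.
n=0: no move; the opponent has just taken the last stone and therefore loses → W
n=1: L (sole option 0(W) is W)
n=2: W (go to 1, an L position)
n=3: L (options 2(W), 0(W) are all W)
n=4: W (go to 3, an L position)
n=5: L (options 4(W), 2(W), 0(W) are all W)
n=6: W (go to 5, an L position)
n=7: L (options 6(W), 4(W), 2(W) are all W)
n=8: W (go to 7, an L position)
n=9: W (go to 1, an L position)
n=10: W (go to 7, an L position)
n=11: W (go to 3, an L position)
n=12: W (go to 7, an L position)
n=13: W (go to 5, an L position)
n=14: L (options 13(W), 11(W), 9(W), 6(W) are all W)
n=15: W (go to 14, an L position)
n=16: L (options 15(W), 13(W), 11(W), 8(W) are all W)
n=17: W (go to 16, an L position)
n=18: L (options 17(W), 15(W), 13(W), 10(W) are all W)
n=19: W (go to 18, an L position)
n=20: L (options 19(W), 17(W), 15(W), 12(W) are all W)
n=21: W (go to 20, an L position)
n=22: W (go to 14, an L position)
n=23: W (go to 20, an L position)
n=24: W (go to 16, an L position)
n=25: W (go to 20, an L position)
n=26: W (go to 18, an L position)
n=27: L (options 26(W), 24(W), 22(W), 19(W) are all W)
n=28: W (go to 27, an L position)
n=29: L (options 28(W), 26(W), 24(W), 21(W) are all W)
n=30: W (go to 29, an L position)
n=31: L (options 30(W), 28(W), 26(W), 23(W) are all W)
n=32: W (go to 31, an L position)
n=33: L (options 32(W), 30(W), 28(W), 25(W) are all W)
n=34: W (go to 33, an L position)
n=35: W (go to 27, an L position)
n=36: W (go to 33, an L position)
n=37: W (go to 29, an L position)
n=38: W (go to 33, an L position)
n=39: W (go to 31, an L position)
Reading off the rows marked L gives the requested list; there are 12 such values of n.

1, 3, 5, 7, 14, 16, 18, 20, 27, 29, 31, 33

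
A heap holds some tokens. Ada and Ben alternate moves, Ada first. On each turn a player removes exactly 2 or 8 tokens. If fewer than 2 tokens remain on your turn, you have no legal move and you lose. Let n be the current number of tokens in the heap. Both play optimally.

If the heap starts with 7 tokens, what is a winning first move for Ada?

Remove 2, leaving 5.

Build the W/L table. Terminal = L. A non-terminal position is W if it has a move to some L; otherwise it is L.
n=0: no move → L
n=1: no move → L
n=2: W (go to 0, an L position)
n=3: W (go to 1, an L position)
n=4: L (sole option 2(W) is W)
n=5: L (sole option 3(W) is W)
n=6: W (go to 4, an L position)
n=7: W (go to 5, an L position)
From 7, the L positions reachable in one move are: 5.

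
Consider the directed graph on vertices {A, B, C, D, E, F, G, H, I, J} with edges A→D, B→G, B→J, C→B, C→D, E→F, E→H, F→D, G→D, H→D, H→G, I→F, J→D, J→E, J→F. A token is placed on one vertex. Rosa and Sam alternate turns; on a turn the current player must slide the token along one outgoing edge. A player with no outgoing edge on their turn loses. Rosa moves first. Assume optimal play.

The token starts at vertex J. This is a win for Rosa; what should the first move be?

Work bottom-up. With no move the player to move loses. Otherwise the position is W if at least one move leads to an L position for the opponent, and L if every move leads to a W.
Every edge goes from a vertex to one that appears earlier in the order D, F, G, A, H, I, E, J, B, C, so processing vertices in that order labels each vertex after all of its successors.
D: no outgoing edge → L
F: can move to D, which is L ⇒ W
G: can move to D, which is L ⇒ W
A: can move to D, which is L ⇒ W
H: can move to D, which is L ⇒ W
I: the only move is to F(W), a W ⇒ L
E: moves to H(W), F(W); every one is W ⇒ L
J: can move to E, which is L ⇒ W
B: moves to J(W), G(W); every one is W ⇒ L
C: can move to B, which is L ⇒ W
From J, the L positions reachable in one move are: E, D. Any move reaching one of these is winning.

Move to E.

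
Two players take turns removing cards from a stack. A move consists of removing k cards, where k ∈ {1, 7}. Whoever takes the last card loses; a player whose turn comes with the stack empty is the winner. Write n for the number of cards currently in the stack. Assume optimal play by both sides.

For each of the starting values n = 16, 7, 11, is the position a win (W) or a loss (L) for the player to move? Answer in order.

Compute win/loss labels from the base case upward. A position with no move is W. Any other position is W if it can reach an L in one move, else L.
n=0: no move; the opponent has just taken the last card and therefore loses → W
n=1: only reaches 0(W), which is W → L
n=2: reaches L-position 1 → W
n=3: only reaches 2(W), which is W → L
n=4: reaches L-position 3 → W
n=5: only reaches 4(W), which is W → L
n=6: reaches L-position 5 → W
n=7: only reaches 6(W), 0(W), all W → L
n=8: reaches L-position 7 → W
n=9: only reaches 8(W), 2(W), all W → L
n=10: reaches L-position 9 → W
n=11: only reaches 10(W), 4(W), all W → L
n=12: reaches L-position 11 → W
n=13: only reaches 12(W), 6(W), all W → L
n=14: reaches L-position 13 → W
n=15: only reaches 14(W), 8(W), all W → L
n=16: reaches L-position 15 → W

16: W, 7: L, 11: L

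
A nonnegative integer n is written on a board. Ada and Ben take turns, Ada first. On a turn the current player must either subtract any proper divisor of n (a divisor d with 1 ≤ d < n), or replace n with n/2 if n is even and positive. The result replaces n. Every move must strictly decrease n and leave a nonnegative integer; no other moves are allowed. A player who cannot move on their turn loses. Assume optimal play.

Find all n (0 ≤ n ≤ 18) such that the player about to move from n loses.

0, 1, 3, 5, 7, 9, 11, 13, 15, 17

Label each position W (a win for the player to move) or L (a loss). A position with no legal move is L; any other position is W exactly when some move reaches an L, and L when every move reaches a W.
n=0: no move → L
n=1: no move → L
n=2: W (go to 1, an L position)
n=3: L (sole option 2(W) is W)
n=4: W (go to 3, an L position)
n=5: L (sole option 4(W) is W)
n=6: W (go to 3, an L position)
n=7: L (sole option 6(W) is W)
n=8: W (go to 7, an L position)
n=9: L (options 6(W), 8(W) are all W)
n=10: W (go to 5, an L position)
n=11: L (sole option 10(W) is W)
n=12: W (go to 9, an L position)
n=13: L (sole option 12(W) is W)
n=14: W (go to 7, an L position)
n=15: L (options 10(W), 12(W), 14(W) are all W)
n=16: W (go to 15, an L position)
n=17: L (sole option 16(W) is W)
n=18: W (go to 9, an L position)
The losing starting values of n are exactly the entries labelled L in this table (10 of them).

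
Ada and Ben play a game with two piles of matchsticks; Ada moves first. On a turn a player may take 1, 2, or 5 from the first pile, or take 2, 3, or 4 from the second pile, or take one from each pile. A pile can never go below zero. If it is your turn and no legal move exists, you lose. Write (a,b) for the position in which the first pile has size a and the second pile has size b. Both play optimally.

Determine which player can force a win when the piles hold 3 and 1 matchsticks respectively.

Classify positions by backward induction: terminal positions (no move available) are L. From any other position, the mover wins iff some move reaches an L.
No move ever increases a pile, so every position that can arise here has a ≤ 3 and b ≤ 1; it is enough to label the cells with 0 ≤ a ≤ 3 and 0 ≤ b ≤ 1.
Every move lowers a or b (never raises either), so fill the grid row by row in increasing a, and left to right within a row: each cell's successors are then already labelled.
      b=0  b=1
a=0:    L    L
a=1:    W    W
a=2:    W    W
a=3:    L    L
Cells with no legal move (terminal, hence L): (0,0), (0,1).
The remaining L cells, each justified by listing all of its moves:
(3,0): →(2,0)(W), (1,0)(W) — all W, so L
(3,1): →(2,1)(W), (1,1)(W), (2,0)(W) — all W, so L
Every other cell has at least one move into one of the L cells above, so it is W.
Every move from (3,1) reaches a W position, so the mover loses.

Ben wins.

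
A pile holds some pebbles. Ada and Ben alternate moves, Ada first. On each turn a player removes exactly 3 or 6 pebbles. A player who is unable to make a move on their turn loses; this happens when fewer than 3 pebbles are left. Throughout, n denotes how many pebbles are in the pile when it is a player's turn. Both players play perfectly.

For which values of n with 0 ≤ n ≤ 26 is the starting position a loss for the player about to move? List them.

Build the W/L table. Terminal = L. A non-terminal position is W if it has a move to some L; otherwise it is L.
n=0: no move → L
n=1: no move → L
n=2: no move → L
n=3: can move to 0, which is L ⇒ W
n=4: can move to 1, which is L ⇒ W
n=5: can move to 2, which is L ⇒ W
n=6: can move to 0, which is L ⇒ W
n=7: can move to 1, which is L ⇒ W
n=8: can move to 2, which is L ⇒ W
n=9: moves to 6(W), 3(W); every one is W ⇒ L
n=10: moves to 7(W), 4(W); every one is W ⇒ L
n=11: moves to 8(W), 5(W); every one is W ⇒ L
n=12: can move to 9, which is L ⇒ W
n=13: can move to 10, which is L ⇒ W
n=14: can move to 11, which is L ⇒ W
n=15: can move to 9, which is L ⇒ W
n=16: can move to 10, which is L ⇒ W
n=17: can move to 11, which is L ⇒ W
n=18: moves to 15(W), 12(W); every one is W ⇒ L
n=19: moves to 16(W), 13(W); every one is W ⇒ L
n=20: moves to 17(W), 14(W); every one is W ⇒ L
n=21: can move to 18, which is L ⇒ W
n=22: can move to 19, which is L ⇒ W
n=23: can move to 20, which is L ⇒ W
n=24: can move to 18, which is L ⇒ W
n=25: can move to 19, which is L ⇒ W
n=26: can move to 20, which is L ⇒ W
Reading off the rows marked L gives the requested list; there are 9 such values of n.

0, 1, 2, 9, 10, 11, 18, 19, 20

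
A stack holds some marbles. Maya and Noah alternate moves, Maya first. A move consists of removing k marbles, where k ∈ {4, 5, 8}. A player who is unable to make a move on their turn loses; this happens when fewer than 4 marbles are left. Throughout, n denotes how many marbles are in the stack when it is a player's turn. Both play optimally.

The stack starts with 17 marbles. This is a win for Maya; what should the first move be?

Positions with no move are L. A position that does have a move is losing for the player to move precisely when every available move leads to a winning position for the opponent. Fill in the labels:
n=0: no move → L
n=1: no move → L
n=2: no move → L
n=3: no move → L
n=4: W (go to 0, an L position)
n=5: W (go to 1, an L position)
n=6: W (go to 2, an L position)
n=7: W (go to 3, an L position)
n=8: W (go to 3, an L position)
n=9: W (go to 1, an L position)
n=10: W (go to 2, an L position)
n=11: W (go to 3, an L position)
n=12: L (options 8(W), 7(W), 4(W) are all W)
n=13: L (options 9(W), 8(W), 5(W) are all W)
n=14: L (options 10(W), 9(W), 6(W) are all W)
n=15: L (options 11(W), 10(W), 7(W) are all W)
n=16: W (go to 12, an L position)
n=17: W (go to 13, an L position)
From 17, the L positions reachable in one move are: 13, 12. Any move reaching one of these is winning.

Remove 4, leaving 13.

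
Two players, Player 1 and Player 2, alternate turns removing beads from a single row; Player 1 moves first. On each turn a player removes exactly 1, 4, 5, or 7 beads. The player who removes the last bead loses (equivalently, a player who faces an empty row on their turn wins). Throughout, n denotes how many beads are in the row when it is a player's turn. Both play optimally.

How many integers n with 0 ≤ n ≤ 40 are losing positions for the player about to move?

10

Compute win/loss labels from the base case upward. A position with no move is W. Any other position is W if it can reach an L in one move, else L.
n=0: no move; the opponent has just taken the last bead and therefore loses → W
n=1: only reaches 0(W), which is W → L
n=2: reaches L-position 1 → W
n=3: only reaches 2(W), which is W → L
n=4: reaches L-position 3 → W
n=5: reaches L-position 1 → W
n=6: reaches L-position 1 → W
n=7: reaches L-position 3 → W
n=8: reaches L-position 3 → W
n=9: only reaches 8(W), 5(W), 4(W), 2(W), all W → L
n=10: reaches L-position 9 → W
n=11: only reaches 10(W), 7(W), 6(W), 4(W), all W → L
n=12: reaches L-position 11 → W
n=13: reaches L-position 9 → W
n=14: reaches L-position 9 → W
n=15: reaches L-position 11 → W
n=16: reaches L-position 11 → W
n=17: only reaches 16(W), 13(W), 12(W), 10(W), all W → L
n=18: reaches L-position 17 → W
n=19: only reaches 18(W), 15(W), 14(W), 12(W), all W → L
n=20: reaches L-position 19 → W
n=21: reaches L-position 17 → W
n=22: reaches L-position 17 → W
n=23: reaches L-position 19 → W
n=24: reaches L-position 19 → W
n=25: only reaches 24(W), 21(W), 20(W), 18(W), all W → L
n=26: reaches L-position 25 → W
n=27: only reaches 26(W), 23(W), 22(W), 20(W), all W → L
n=28: reaches L-position 27 → W
n=29: reaches L-position 25 → W
n=30: reaches L-position 25 → W
n=31: reaches L-position 27 → W
n=32: reaches L-position 27 → W
n=33: only reaches 32(W), 29(W), 28(W), 26(W), all W → L
n=34: reaches L-position 33 → W
n=35: only reaches 34(W), 31(W), 30(W), 28(W), all W → L
n=36: reaches L-position 35 → W
n=37: reaches L-position 33 → W
n=38: reaches L-position 33 → W
n=39: reaches L-position 35 → W
n=40: reaches L-position 35 → W
L entries with 0 ≤ n ≤ 40: n = 1, 3, 9, 11, 17, 19, 25, 27, 33, 35; that makes 10.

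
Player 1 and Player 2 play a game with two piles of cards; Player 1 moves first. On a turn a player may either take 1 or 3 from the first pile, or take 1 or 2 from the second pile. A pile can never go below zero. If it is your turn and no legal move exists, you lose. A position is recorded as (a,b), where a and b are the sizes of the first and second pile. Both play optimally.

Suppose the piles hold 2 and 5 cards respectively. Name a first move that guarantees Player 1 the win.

Positions with no move are L. A position that does have a move is losing for the player to move precisely when every available move leads to a winning position for the opponent. Fill in the labels:
No move ever increases a pile, so every position that can arise here has a ≤ 2 and b ≤ 5; it is enough to label the cells with 0 ≤ a ≤ 2 and 0 ≤ b ≤ 5.
Every move lowers a or b (never raises either), so fill the grid row by row in increasing a, and left to right within a row: each cell's successors are then already labelled.
      b=0  b=1  b=2  b=3  b=4  b=5
a=0:    L    W    W    L    W    W
a=1:    W    L    W    W    L    W
a=2:    L    W    W    L    W    W
Cells with no legal move (terminal, hence L): (0,0).
The remaining L cells, each justified by listing all of its moves:
(0,3): moves to (0,2)(W), (0,1)(W); every one is W ⇒ L
(1,1): moves to (0,1)(W), (1,0)(W); every one is W ⇒ L
(1,4): moves to (0,4)(W), (1,3)(W), (1,2)(W); every one is W ⇒ L
(2,0): the only move is to (1,0)(W), a W ⇒ L
(2,3): moves to (1,3)(W), (2,2)(W), (2,1)(W); every one is W ⇒ L
Every other cell has at least one move into one of the L cells above, so it is W.
From (2,5), the L positions reachable in one move are: (2,3).

Move to (2,3).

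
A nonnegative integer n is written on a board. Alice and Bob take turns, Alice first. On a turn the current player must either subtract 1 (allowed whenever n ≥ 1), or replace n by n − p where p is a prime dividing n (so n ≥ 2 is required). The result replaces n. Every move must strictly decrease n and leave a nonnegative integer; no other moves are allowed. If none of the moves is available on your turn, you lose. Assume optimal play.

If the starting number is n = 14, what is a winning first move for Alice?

Move to 12.

Build the W/L table. Terminal = L. A non-terminal position is W if it has a move to some L; otherwise it is L.
n=0: no move → L
n=1: W (go to 0, an L position)
n=2: W (go to 0, an L position)
n=3: W (go to 0, an L position)
n=4: L (options 2(W), 3(W) are all W)
n=5: W (go to 0, an L position)
n=6: W (go to 4, an L position)
n=7: W (go to 0, an L position)
n=8: L (options 6(W), 7(W) are all W)
n=9: W (go to 8, an L position)
n=10: W (go to 8, an L position)
n=11: W (go to 0, an L position)
n=12: L (options 9(W), 10(W), 11(W) are all W)
n=13: W (go to 0, an L position)
n=14: W (go to 12, an L position)
From 14, the L positions reachable in one move are: 12.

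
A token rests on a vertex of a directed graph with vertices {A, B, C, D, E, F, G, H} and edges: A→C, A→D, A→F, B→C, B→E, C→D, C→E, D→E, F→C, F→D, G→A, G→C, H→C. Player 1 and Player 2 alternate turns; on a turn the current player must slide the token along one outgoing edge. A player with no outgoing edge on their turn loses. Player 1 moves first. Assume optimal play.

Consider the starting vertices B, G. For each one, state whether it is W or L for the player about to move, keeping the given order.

B: W, G: L

Classify positions by backward induction: terminal positions (no move available) are L. From any other position, the mover wins iff some move reaches an L.
Every edge goes from a vertex to one that appears earlier in the order E, D, C, B, F, A, H, G, so processing vertices in that order labels each vertex after all of its successors.
E: no outgoing edge → L
D: can move to E, which is L ⇒ W
C: can move to E, which is L ⇒ W
B: can move to E, which is L ⇒ W
F: moves to C(W), D(W); every one is W ⇒ L
A: can move to F, which is L ⇒ W
H: the only move is to C(W), a W ⇒ L
G: moves to A(W), C(W); every one is W ⇒ L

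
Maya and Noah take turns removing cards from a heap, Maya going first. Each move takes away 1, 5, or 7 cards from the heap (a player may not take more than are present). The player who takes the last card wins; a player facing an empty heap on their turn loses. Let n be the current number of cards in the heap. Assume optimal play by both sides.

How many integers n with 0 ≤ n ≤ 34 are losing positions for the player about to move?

18

Work bottom-up. With no move the player to move loses. Otherwise the position is W if at least one move leads to an L position for the opponent, and L if every move leads to a W.
n=0: no move → L
n=1: →0(L), so W
n=2: →1(W) only, which is W, so L
n=3: →2(L), so W
n=4: →3(W) only, which is W, so L
n=5: →4(L), so W
n=6: →5(W), 1(W) — all W, so L
n=7: →6(L), so W
n=8: →7(W), 3(W), 1(W) — all W, so L
n=9: →8(L), so W
n=10: →9(W), 5(W), 3(W) — all W, so L
n=11: →10(L), so W
n=12: →11(W), 7(W), 5(W) — all W, so L
n=13: →12(L), so W
n=14: →13(W), 9(W), 7(W) — all W, so L
n=15: →14(L), so W
n=16: →15(W), 11(W), 9(W) — all W, so L
n=17: →16(L), so W
n=18: →17(W), 13(W), 11(W) — all W, so L
n=19: →18(L), so W
n=20: →19(W), 15(W), 13(W) — all W, so L
n=21: →20(L), so W
n=22: →21(W), 17(W), 15(W) — all W, so L
n=23: →22(L), so W
n=24: →23(W), 19(W), 17(W) — all W, so L
n=25: →24(L), so W
n=26: →25(W), 21(W), 19(W) — all W, so L
n=27: →26(L), so W
n=28: →27(W), 23(W), 21(W) — all W, so L
n=29: →28(L), so W
n=30: →29(W), 25(W), 23(W) — all W, so L
n=31: →30(L), so W
n=32: →31(W), 27(W), 25(W) — all W, so L
n=33: →32(L), so W
n=34: →33(W), 29(W), 27(W) — all W, so L
L entries with 0 ≤ n ≤ 34: n = 0, 2, 4, 6, 8, 10, 12, 14, 16, 18, 20, 22, 24, 26, 28, 30, 32, 34; that makes 18.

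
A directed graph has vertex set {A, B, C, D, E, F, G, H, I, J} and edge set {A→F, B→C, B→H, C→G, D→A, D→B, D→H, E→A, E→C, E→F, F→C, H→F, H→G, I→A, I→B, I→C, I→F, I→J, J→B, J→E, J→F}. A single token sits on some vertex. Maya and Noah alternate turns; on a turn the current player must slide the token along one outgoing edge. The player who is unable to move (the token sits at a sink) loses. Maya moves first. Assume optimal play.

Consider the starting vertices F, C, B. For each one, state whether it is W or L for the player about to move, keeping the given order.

F: L, C: W, B: L

Build the W/L table. Terminal = L. A non-terminal position is W if it has a move to some L; otherwise it is L.
Every edge goes from a vertex to one that appears earlier in the order G, C, F, A, H, B, E, D, J, I, so processing vertices in that order labels each vertex after all of its successors.
G: no outgoing edge → L
C: →G(L), so W
F: →C(W) only, which is W, so L
A: →F(L), so W
H: →F(L), so W
B: →H(W), C(W) — all W, so L
E: →F(L), so W
D: →B(L), so W
J: →B(L), so W
I: →B(L), so W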